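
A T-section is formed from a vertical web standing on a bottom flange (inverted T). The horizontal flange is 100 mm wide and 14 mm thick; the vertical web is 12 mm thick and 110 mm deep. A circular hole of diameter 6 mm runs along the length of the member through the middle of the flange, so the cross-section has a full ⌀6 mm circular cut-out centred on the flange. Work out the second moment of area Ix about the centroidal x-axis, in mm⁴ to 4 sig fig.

Break the section into simple shapes (no overlaps), measuring from the bottom-left corner of the bounding box.
Flange: 100 × 14, A = 1 400 mm², y = 7 mm, Ī = 22866.7 mm⁴.
Web: 12 × 110, A = 1 320 mm², y = 69 mm, Ī = 1 331 000 mm⁴.
Hole (subtracted): ⌀6, A = 28.2743 mm², y = 7 mm, Ī = 63.6173 mm⁴.
Centroid: ȳ = ΣA·y / ΣA = 37.4043 mm.
Transfer each piece to the centroidal x-axis using Ī + A·d² with d = y − 37.4043:
  flange: d = -30.4043 mm → contributes +1 317 056 mm⁴
  web: d = 31.5957 mm → contributes +2 648 742 mm⁴
  hole: d = -30.4043 mm → contributes −26 201 mm⁴
Total I = 3 939 596 mm⁴.

Ix ≈ 3.940 × 10⁶ mm⁴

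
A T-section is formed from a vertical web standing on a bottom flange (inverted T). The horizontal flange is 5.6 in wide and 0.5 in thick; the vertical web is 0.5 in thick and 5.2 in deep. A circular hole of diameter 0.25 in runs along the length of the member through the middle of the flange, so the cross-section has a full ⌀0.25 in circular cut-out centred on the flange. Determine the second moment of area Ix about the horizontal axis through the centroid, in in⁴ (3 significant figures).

Break the section into simple shapes (no overlaps), measuring from the bottom-left corner of the bounding box.
Flange: 5.6 × 0.5, A = 2.8 in², y = 0.25 in, Ī = 0.058333 in⁴.
Web: 0.5 × 5.2, A = 2.6 in², y = 3.1 in, Ī = 5.8587 in⁴.
Hole (subtracted): ⌀0.25, A = 0.049087 in², y = 0.25 in, Ī = 0.00019175 in⁴.
Centroid: ȳ = ΣA·y / ΣA = 1.6348 in.
Transfer each piece to the horizontal axis through the centroid using Ī + A·d² with d = y − 1.6348:
  flange: d = -1.3848 in → contributes +5.4279 in⁴
  web: d = 1.4652 in → contributes +11.44 in⁴
  hole: d = -1.3848 in → contributes −0.094327 in⁴
Total I = 16.774 in⁴.

Ix ≈ 16.8 in⁴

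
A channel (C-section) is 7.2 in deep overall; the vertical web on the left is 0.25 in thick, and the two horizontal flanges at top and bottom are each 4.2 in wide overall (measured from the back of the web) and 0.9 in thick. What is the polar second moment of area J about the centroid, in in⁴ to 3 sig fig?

Break the section into simple shapes (no overlaps), measuring from the bottom-left corner of the bounding box.
Web: 0.25 × 7.2, A = 1.8 in², y = 3.6 in, Ī = 7.776 in⁴.
Top flange (beyond web): 3.95 × 0.9, A = 3.555 in², y = 6.75 in, Ī = 0.23996 in⁴.
Bottom flange (beyond web): 3.95 × 0.9, A = 3.555 in², y = 0.45 in, Ī = 0.23996 in⁴.
By symmetry the centroid is at mid-height, ȳ = 3.6 in.
Transfer each piece to the centroidal x-axis using Ī + A·d² with d = y − 3.6:
  web: d = 0 in → contributes +7.776 in⁴
  top flange (beyond web): d = 3.15 in → contributes +35.514 in⁴
  bottom flange (beyond web): d = -3.15 in → contributes +35.514 in⁴
Total I = 78.805 in⁴.
For the y-axis: x̄ = 1.8008 in.
Repeating about the centroidal y-axis gives I_y = 15.588 in⁴.
Polar second moment: J = I_x + I_y = 94.393 in⁴.

J ≈ 94.4 in⁴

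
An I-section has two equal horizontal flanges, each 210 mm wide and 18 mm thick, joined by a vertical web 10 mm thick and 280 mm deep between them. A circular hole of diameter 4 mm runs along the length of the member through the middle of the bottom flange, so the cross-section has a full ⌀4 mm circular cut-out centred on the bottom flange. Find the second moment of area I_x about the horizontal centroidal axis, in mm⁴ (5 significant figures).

I_x ≈ 1.8606 × 10⁸ mm⁴

Break the section into simple shapes (no overlaps), measuring from the bottom-left corner of the bounding box.
Bottom flange: 210 × 18, A = 3 780 mm², y = 9 mm, Ī = 102 060 mm⁴.
Web: 10 × 280, A = 2 800 mm², y = 158 mm, Ī = 18 293 333 mm⁴.
Top flange: 210 × 18, A = 3 780 mm², y = 307 mm, Ī = 102 060 mm⁴.
Hole (subtracted): ⌀4, A = 12.56637 mm², y = 9 mm, Ī = 12.56637 mm⁴.
Centroid: ȳ = ΣA·y / ΣA = 158.181 mm.
Transfer each piece to the horizontal centroidal axis using Ī + A·d² with d = y − 158.181:
  bottom flange: d = -149.181 mm → contributes +84 225 795 mm⁴
  web: d = -0.180952 mm → contributes +18 293 425 mm⁴
  top flange: d = 148.819 mm → contributes +83 818 132 mm⁴
  hole: d = -149.181 mm → contributes −279676.6 mm⁴
Total I = 186 057 676 mm⁴.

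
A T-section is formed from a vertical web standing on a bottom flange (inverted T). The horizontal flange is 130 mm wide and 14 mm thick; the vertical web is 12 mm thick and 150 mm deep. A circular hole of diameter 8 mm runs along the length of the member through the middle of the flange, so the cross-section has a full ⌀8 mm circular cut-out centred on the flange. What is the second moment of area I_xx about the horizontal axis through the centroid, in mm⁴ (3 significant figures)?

Decompose the section into non-overlapping parts with the origin at the bottom-left of its bounding rectangle.
Flange: 130 × 14, A = 1 820 mm², y = 7 mm, Ī = 29 727 mm⁴.
Web: 12 × 150, A = 1 800 mm², y = 89 mm, Ī = 3 375 000 mm⁴.
Hole (subtracted): ⌀8, A = 50.265 mm², y = 7 mm, Ī = 201.06 mm⁴.
Centroid: ȳ = ΣA·y / ΣA = 48.348 mm.
Transfer each piece to the horizontal axis through the centroid using Ī + A·d² with d = y − 48.348:
  flange: d = -41.348 mm → contributes +3 141 244 mm⁴
  web: d = 40.652 mm → contributes +6 349 710 mm⁴
  hole: d = -41.348 mm → contributes −86 136 mm⁴
Total I = 9 404 818 mm⁴.

I_xx ≈ 9.40 × 10⁶ mm⁴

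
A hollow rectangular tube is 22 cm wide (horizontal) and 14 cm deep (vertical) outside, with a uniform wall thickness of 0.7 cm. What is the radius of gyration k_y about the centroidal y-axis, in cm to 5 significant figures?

k_y ≈ 8.1832 cm

Break the section into simple shapes (no overlaps), measuring from the bottom-left corner of the bounding box.
Outer rectangle: 22 × 14, A = 308 cm², x = 11 cm, Ī = 12422.67 cm⁴.
Inner void (subtracted): 20.6 × 12.6, A = 259.56 cm², x = 11 cm, Ī = 9178.907 cm⁴.
By symmetry the centroid is at mid-width, x̄ = 11 cm.
All pieces are centred on the centroidal y-axis, so I = ΣĪ (holes subtracted) = 3243.76 cm⁴.
Radius of gyration: k = √(I/A) = √(3243.76 / 48.44) = 8.183183 cm.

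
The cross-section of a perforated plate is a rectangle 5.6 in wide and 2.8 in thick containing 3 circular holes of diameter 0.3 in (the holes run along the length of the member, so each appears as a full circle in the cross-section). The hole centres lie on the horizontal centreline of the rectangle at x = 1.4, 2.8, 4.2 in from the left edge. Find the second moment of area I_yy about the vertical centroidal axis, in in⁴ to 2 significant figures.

Treat the section as a set of non-overlapping primitives; coordinates are from the bounding-box lower-left.
Plate: 5.6 × 2.8, A = 15.68 in², x = 2.8 in, Ī = 40.98 in⁴.
Hole 1 (subtracted): ⌀0.3, A = 0.07069 in², x = 1.4 in, Ī = 0.0003976 in⁴.
Hole 2 (subtracted): ⌀0.3, A = 0.07069 in², x = 2.8 in, Ī = 0.0003976 in⁴.
Hole 3 (subtracted): ⌀0.3, A = 0.07069 in², x = 4.2 in, Ī = 0.0003976 in⁴.
By symmetry the centroid is at mid-width, x̄ = 2.8 in.
Transfer each piece to the vertical centroidal axis using Ī + A·d² with d = x − 2.8:
  plate: d = 0 in → contributes +40.98 in⁴
  hole 1: d = -1.4 in → contributes −0.1389 in⁴
  hole 2: d = 0 in → contributes −0.0003976 in⁴
  hole 3: d = 1.4 in → contributes −0.1389 in⁴
Total I = 40.7 in⁴.

I_yy ≈ 41 in⁴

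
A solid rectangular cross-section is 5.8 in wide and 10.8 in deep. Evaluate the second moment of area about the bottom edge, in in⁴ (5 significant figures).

I_base ≈ 2435.4 in⁴

The section: 5.8 × 10.8, A = 62.64 in², y = 5.4 in, Ī = 608.8608 in⁴.
Transfer it to the base of the section using Ī + A·d² with d = y − 0:
  the section: d = 5.4 in → contributes +2435.443 in⁴
Total I = 2435.443 in⁴.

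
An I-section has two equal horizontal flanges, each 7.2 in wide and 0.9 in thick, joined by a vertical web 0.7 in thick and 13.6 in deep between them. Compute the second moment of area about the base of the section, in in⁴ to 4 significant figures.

I_base ≈ 2162 in⁴

Split into non-overlapping primitives; take the origin at the lower-left of the bounding box.
Bottom flange: 7.2 × 0.9, A = 6.48 in², y = 0.45 in, Ī = 0.4374 in⁴.
Web: 0.7 × 13.6, A = 9.52 in², y = 7.7 in, Ī = 146.735 in⁴.
Top flange: 7.2 × 0.9, A = 6.48 in², y = 14.95 in, Ī = 0.4374 in⁴.
Transfer each piece to a horizontal axis along the bottom face using Ī + A·d² with d = y − 0:
  bottom flange: d = 0.45 in → contributes +1.7496 in⁴
  web: d = 7.7 in → contributes +711.176 in⁴
  top flange: d = 14.95 in → contributes +1448.73 in⁴
Total I = 2161.66 in⁴.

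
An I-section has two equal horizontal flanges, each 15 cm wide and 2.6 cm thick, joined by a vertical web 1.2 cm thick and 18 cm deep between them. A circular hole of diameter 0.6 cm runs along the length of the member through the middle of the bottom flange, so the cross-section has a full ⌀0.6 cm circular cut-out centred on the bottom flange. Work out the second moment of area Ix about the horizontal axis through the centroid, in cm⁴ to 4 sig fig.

Ix ≈ 8872 cm⁴

Treat the section as a set of non-overlapping primitives; coordinates are from the bounding-box lower-left.
Bottom flange: 15 × 2.6, A = 39 cm², y = 1.3 cm, Ī = 21.97 cm⁴.
Web: 1.2 × 18, A = 21.6 cm², y = 11.6 cm, Ī = 583.2 cm⁴.
Top flange: 15 × 2.6, A = 39 cm², y = 21.9 cm, Ī = 21.97 cm⁴.
Hole (subtracted): ⌀0.6, A = 0.282743 cm², y = 1.3 cm, Ī = 0.00636173 cm⁴.
Centroid: ȳ = ΣA·y / ΣA = 11.6293 cm.
Transfer each piece to the horizontal axis through the centroid using Ī + A·d² with d = y − 11.6293:
  bottom flange: d = -10.3293 cm → contributes +4183.07 cm⁴
  web: d = -0.0293228 cm → contributes +583.219 cm⁴
  top flange: d = 10.2707 cm → contributes +4135.96 cm⁴
  hole: d = -10.3293 cm → contributes −30.1736 cm⁴
Total I = 8872.07 cm⁴.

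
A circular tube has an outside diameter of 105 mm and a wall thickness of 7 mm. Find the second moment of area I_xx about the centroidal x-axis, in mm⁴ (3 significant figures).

Split into non-overlapping primitives; take the origin at the lower-left of the bounding box.
Outer circle: ⌀105, A = 8 659 mm², y = 52.5 mm, Ī = 5 966 602 mm⁴.
Bore (subtracted): ⌀91, A = 6503.9 mm², y = 52.5 mm, Ī = 3 366 166 mm⁴.
By symmetry the centroid is at mid-height, ȳ = 52.5 mm.
All pieces are centred on the centroidal x-axis, so I = ΣĪ (holes subtracted) = 2 600 437 mm⁴.

I_xx ≈ 2.60 × 10⁶ mm⁴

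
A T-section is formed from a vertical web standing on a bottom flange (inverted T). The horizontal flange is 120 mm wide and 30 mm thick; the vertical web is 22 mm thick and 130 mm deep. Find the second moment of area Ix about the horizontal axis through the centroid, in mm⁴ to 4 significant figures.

Break the section into simple shapes (no overlaps), measuring from the bottom-left corner of the bounding box.
Flange: 120 × 30, A = 3 600 mm², y = 15 mm, Ī = 270 000 mm⁴.
Web: 22 × 130, A = 2 860 mm², y = 95 mm, Ī = 4 027 833 mm⁴.
Centroid: ȳ = ΣA·y / ΣA = 50.418 mm.
Transfer each piece to the horizontal axis through the centroid using Ī + A·d² with d = y − 50.418:
  flange: d = -35.418 mm → contributes +4 785 954 mm⁴
  web: d = 44.582 mm → contributes +9 712 251 mm⁴
Total I = 14 498 205 mm⁴.

Ix ≈ 1.450 × 10⁷ mm⁴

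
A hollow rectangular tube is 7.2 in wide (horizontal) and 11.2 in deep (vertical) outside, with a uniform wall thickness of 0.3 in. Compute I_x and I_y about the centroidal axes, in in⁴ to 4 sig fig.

I_x ≈ 187.9 in⁴, I_y ≈ 94.41 in⁴

Decompose the section into non-overlapping parts with the origin at the bottom-left of its bounding rectangle.
Outer rectangle: 7.2 × 11.2, A = 80.64 in², y = 5.6 in, Ī = 842.957 in⁴.
Inner void (subtracted): 6.6 × 10.6, A = 69.96 in², y = 5.6 in, Ī = 655.059 in⁴.
By symmetry the centroid is at mid-height, ȳ = 5.6 in.
All pieces are centred on the centroidal x-axis, so I = ΣĪ (holes subtracted) = 187.898 in⁴.
Repeating about the centroidal y-axis gives I_y = 94.41 in⁴.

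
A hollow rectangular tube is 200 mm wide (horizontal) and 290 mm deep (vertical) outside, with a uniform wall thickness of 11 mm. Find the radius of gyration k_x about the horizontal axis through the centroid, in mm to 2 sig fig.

Split into non-overlapping primitives; take the origin at the lower-left of the bounding box.
Outer rectangle: 200 × 290, A = 58 000 mm², y = 145 mm, Ī = 406 483 333 mm⁴.
Inner void (subtracted): 178 × 268, A = 47 704 mm², y = 145 mm, Ī = 285 524 341 mm⁴.
By symmetry the centroid is at mid-height, ȳ = 145 mm.
All pieces are centred on the horizontal axis through the centroid, so I = ΣĪ (holes subtracted) = 120 958 992 mm⁴.
Radius of gyration: k = √(I/A) = √(120 958 992 / 10 296) = 108.4 mm.

k_x ≈ 110 mm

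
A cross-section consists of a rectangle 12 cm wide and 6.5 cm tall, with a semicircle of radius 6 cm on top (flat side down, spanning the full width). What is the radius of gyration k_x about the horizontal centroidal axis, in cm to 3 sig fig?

Break the section into simple shapes (no overlaps), measuring from the bottom-left corner of the bounding box.
Rectangular body: 12 × 6.5, A = 78 cm², y = 3.25 cm, Ī = 274.63 cm⁴.
Semicircular cap: semicircle r = 6, A = 56.549 cm², y = 9.0465 cm, Ī = 142.25 cm⁴.
Centroid: ȳ = ΣA·y / ΣA = 5.6862 cm.
Transfer each piece to the horizontal centroidal axis using Ī + A·d² with d = y − 5.6862:
  rectangular body: d = -2.4362 cm → contributes +737.55 cm⁴
  semicircular cap: d = 3.3603 cm → contributes +780.78 cm⁴
Total I = 1518.3 cm⁴.
Radius of gyration: k = √(I/A) = √(1518.3 / 134.55) = 3.3593 cm.

k_x ≈ 3.36 cm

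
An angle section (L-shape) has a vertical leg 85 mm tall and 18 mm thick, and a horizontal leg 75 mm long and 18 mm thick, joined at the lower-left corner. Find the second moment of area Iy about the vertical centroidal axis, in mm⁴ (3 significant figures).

Iy ≈ 1.18 × 10⁶ mm⁴

Treat the section as a set of non-overlapping primitives; coordinates are from the bounding-box lower-left.
Vertical leg: 18 × 85, A = 1 530 mm², x = 9 mm, Ī = 41 310 mm⁴.
Horizontal leg (remainder): 57 × 18, A = 1 026 mm², x = 46.5 mm, Ī = 277 790 mm⁴.
Centroid: x̄ = ΣA·x / ΣA = 24.053 mm.
Transfer each piece to the vertical centroidal axis using Ī + A·d² with d = x − 24.053:
  vertical leg: d = -15.053 mm → contributes +387 989 mm⁴
  horizontal leg (remainder): d = 22.447 mm → contributes +794 766 mm⁴
Total I = 1 182 755 mm⁴.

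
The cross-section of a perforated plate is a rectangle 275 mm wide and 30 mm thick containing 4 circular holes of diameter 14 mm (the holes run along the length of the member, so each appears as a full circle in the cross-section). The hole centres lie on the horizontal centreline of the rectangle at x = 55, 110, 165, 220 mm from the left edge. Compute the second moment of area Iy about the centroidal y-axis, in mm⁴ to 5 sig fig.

Split into non-overlapping primitives; take the origin at the lower-left of the bounding box.
Plate: 275 × 30, A = 8 250 mm², x = 137.5 mm, Ī = 51 992 188 mm⁴.
Hole 1 (subtracted): ⌀14, A = 153.938 mm², x = 55 mm, Ī = 1885.741 mm⁴.
Hole 2 (subtracted): ⌀14, A = 153.938 mm², x = 110 mm, Ī = 1885.741 mm⁴.
Hole 3 (subtracted): ⌀14, A = 153.938 mm², x = 165 mm, Ī = 1885.741 mm⁴.
Hole 4 (subtracted): ⌀14, A = 153.938 mm², x = 220 mm, Ī = 1885.741 mm⁴.
By symmetry the centroid is at mid-width, x̄ = 137.5 mm.
Transfer each piece to the centroidal y-axis using Ī + A·d² with d = x − 137.5:
  plate: d = 0 mm → contributes +51 992 188 mm⁴
  hole 1: d = -82.5 mm → contributes −1 049 627 mm⁴
  hole 2: d = -27.5 mm → contributes −118301.4 mm⁴
  hole 3: d = 27.5 mm → contributes −118301.4 mm⁴
  hole 4: d = 82.5 mm → contributes −1 049 627 mm⁴
Total I = 49 656 332 mm⁴.

Iy ≈ 4.9656 × 10⁷ mm⁴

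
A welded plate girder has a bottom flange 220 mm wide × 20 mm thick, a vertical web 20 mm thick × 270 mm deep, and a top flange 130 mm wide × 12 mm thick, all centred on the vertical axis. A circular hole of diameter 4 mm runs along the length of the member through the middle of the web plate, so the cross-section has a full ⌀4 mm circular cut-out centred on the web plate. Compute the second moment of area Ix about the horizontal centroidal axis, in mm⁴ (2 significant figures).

Ix ≈ 1.4 × 10⁸ mm⁴

Split into non-overlapping primitives; take the origin at the lower-left of the bounding box.
Bottom plate: 220 × 20, A = 4 400 mm², y = 10 mm, Ī = 146 667 mm⁴.
Web plate: 20 × 270, A = 5 400 mm², y = 155 mm, Ī = 32 805 000 mm⁴.
Top plate: 130 × 12, A = 1 560 mm², y = 296 mm, Ī = 18 720 mm⁴.
Hole (subtracted): ⌀4, A = 12.57 mm², y = 155 mm, Ī = 12.57 mm⁴.
Centroid: ȳ = ΣA·y / ΣA = 118.2 mm.
Transfer each piece to the horizontal centroidal axis using Ī + A·d² with d = y − 118.2:
  bottom plate: d = -108.2 mm → contributes +51 620 398 mm⁴
  web plate: d = 36.84 mm → contributes +40 133 821 mm⁴
  top plate: d = 177.8 mm → contributes +49 356 969 mm⁴
  hole: d = 36.84 mm → contributes −17 068 mm⁴
Total I = 141 094 120 mm⁴.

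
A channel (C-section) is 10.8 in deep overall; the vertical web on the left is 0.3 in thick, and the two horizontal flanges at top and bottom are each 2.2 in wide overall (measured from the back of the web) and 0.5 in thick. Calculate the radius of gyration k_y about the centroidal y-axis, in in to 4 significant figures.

Treat the section as a set of non-overlapping primitives; coordinates are from the bounding-box lower-left.
Web: 0.3 × 10.8, A = 3.24 in², x = 0.15 in, Ī = 0.0243 in⁴.
Top flange (beyond web): 1.9 × 0.5, A = 0.95 in², x = 1.25 in, Ī = 0.285792 in⁴.
Bottom flange (beyond web): 1.9 × 0.5, A = 0.95 in², x = 1.25 in, Ī = 0.285792 in⁴.
Centroid: x̄ = ΣA·x / ΣA = 0.556615 in.
Transfer each piece to the centroidal y-axis using Ī + A·d² with d = x − 0.556615:
  web: d = -0.406615 in → contributes +0.559987 in⁴
  top flange (beyond web): d = 0.693385 in → contributes +0.742536 in⁴
  bottom flange (beyond web): d = 0.693385 in → contributes +0.742536 in⁴
Total I = 2.04506 in⁴.
Radius of gyration: k = √(I/A) = √(2.04506 / 5.14) = 0.63077 in.

k_y ≈ 0.6308 in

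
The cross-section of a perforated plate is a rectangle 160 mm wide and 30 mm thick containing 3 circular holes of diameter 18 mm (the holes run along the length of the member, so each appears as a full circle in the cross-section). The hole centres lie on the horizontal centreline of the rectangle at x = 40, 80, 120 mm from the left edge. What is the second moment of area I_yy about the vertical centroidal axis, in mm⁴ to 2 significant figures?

Decompose the section into non-overlapping parts with the origin at the bottom-left of its bounding rectangle.
Plate: 160 × 30, A = 4 800 mm², x = 80 mm, Ī = 10 240 000 mm⁴.
Hole 1 (subtracted): ⌀18, A = 254.5 mm², x = 40 mm, Ī = 5 153 mm⁴.
Hole 2 (subtracted): ⌀18, A = 254.5 mm², x = 80 mm, Ī = 5 153 mm⁴.
Hole 3 (subtracted): ⌀18, A = 254.5 mm², x = 120 mm, Ī = 5 153 mm⁴.
By symmetry the centroid is at mid-width, x̄ = 80 mm.
Transfer each piece to the vertical centroidal axis using Ī + A·d² with d = x − 80:
  plate: d = 0 mm → contributes +10 240 000 mm⁴
  hole 1: d = -40 mm → contributes −412 303 mm⁴
  hole 2: d = 0 mm → contributes −5 153 mm⁴
  hole 3: d = 40 mm → contributes −412 303 mm⁴
Total I = 9 410 240 mm⁴.

I_yy ≈ 9.4 × 10⁶ mm⁴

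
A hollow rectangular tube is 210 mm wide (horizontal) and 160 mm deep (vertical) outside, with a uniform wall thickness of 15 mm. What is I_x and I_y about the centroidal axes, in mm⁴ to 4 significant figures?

I_x ≈ 3.873 × 10⁷ mm⁴, I_y ≈ 6.030 × 10⁷ mm⁴

Split into non-overlapping primitives; take the origin at the lower-left of the bounding box.
Outer rectangle: 210 × 160, A = 33 600 mm², y = 80 mm, Ī = 71 680 000 mm⁴.
Inner void (subtracted): 180 × 130, A = 23 400 mm², y = 80 mm, Ī = 32 955 000 mm⁴.
By symmetry the centroid is at mid-height, ȳ = 80 mm.
All pieces are centred on the centroidal x-axis, so I = ΣĪ (holes subtracted) = 38 725 000 mm⁴.
Repeating about the centroidal y-axis gives I_y = 60 300 000 mm⁴.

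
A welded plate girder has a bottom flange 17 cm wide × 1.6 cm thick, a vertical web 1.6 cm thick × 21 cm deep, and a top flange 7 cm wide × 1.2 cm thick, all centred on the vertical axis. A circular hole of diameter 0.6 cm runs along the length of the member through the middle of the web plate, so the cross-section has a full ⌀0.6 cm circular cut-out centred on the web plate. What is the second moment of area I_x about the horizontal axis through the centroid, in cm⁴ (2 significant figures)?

Split into non-overlapping primitives; take the origin at the lower-left of the bounding box.
Bottom plate: 17 × 1.6, A = 27.2 cm², y = 0.8 cm, Ī = 5.803 cm⁴.
Web plate: 1.6 × 21, A = 33.6 cm², y = 12.1 cm, Ī = 1 235 cm⁴.
Top plate: 7 × 1.2, A = 8.4 cm², y = 23.2 cm, Ī = 1.008 cm⁴.
Hole (subtracted): ⌀0.6, A = 0.2827 cm², y = 12.1 cm, Ī = 0.006362 cm⁴.
Centroid: ȳ = ΣA·y / ΣA = 8.993 cm.
Transfer each piece to the horizontal axis through the centroid using Ī + A·d² with d = y − 8.993:
  bottom plate: d = -8.193 cm → contributes +1 832 cm⁴
  web plate: d = 3.107 cm → contributes +1 559 cm⁴
  top plate: d = 14.21 cm → contributes +1 696 cm⁴
  hole: d = 3.107 cm → contributes −2.736 cm⁴
Total I = 5 084 cm⁴.

I_x ≈ 5100 cm⁴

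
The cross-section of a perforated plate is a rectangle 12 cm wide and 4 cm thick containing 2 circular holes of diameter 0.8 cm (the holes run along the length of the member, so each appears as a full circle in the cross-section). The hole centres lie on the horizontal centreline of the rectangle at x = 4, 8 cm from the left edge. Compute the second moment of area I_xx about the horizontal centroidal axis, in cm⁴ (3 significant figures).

I_xx ≈ 64.0 cm⁴

Break the section into simple shapes (no overlaps), measuring from the bottom-left corner of the bounding box.
Plate: 12 × 4, A = 48 cm², y = 2 cm, Ī = 64 cm⁴.
Hole 1 (subtracted): ⌀0.8, A = 0.50265 cm², y = 2 cm, Ī = 0.020106 cm⁴.
Hole 2 (subtracted): ⌀0.8, A = 0.50265 cm², y = 2 cm, Ī = 0.020106 cm⁴.
By symmetry the centroid is at mid-height, ȳ = 2 cm.
All pieces are centred on the horizontal centroidal axis, so I = ΣĪ (holes subtracted) = 63.96 cm⁴.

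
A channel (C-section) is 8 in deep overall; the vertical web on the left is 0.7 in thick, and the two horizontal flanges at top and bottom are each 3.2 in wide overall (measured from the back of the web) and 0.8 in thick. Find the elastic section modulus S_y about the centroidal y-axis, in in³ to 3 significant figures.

Split into non-overlapping primitives; take the origin at the lower-left of the bounding box.
Web: 0.7 × 8, A = 5.6 in², x = 0.35 in, Ī = 0.22867 in⁴.
Top flange (beyond web): 2.5 × 0.8, A = 2 in², x = 1.95 in, Ī = 1.0417 in⁴.
Bottom flange (beyond web): 2.5 × 0.8, A = 2 in², x = 1.95 in, Ī = 1.0417 in⁴.
Centroid: x̄ = ΣA·x / ΣA = 1.0167 in.
Transfer each piece to the centroidal y-axis using Ī + A·d² with d = x − 1.0167:
  web: d = -0.66667 in → contributes +2.7176 in⁴
  top flange (beyond web): d = 0.93333 in → contributes +2.7839 in⁴
  bottom flange (beyond web): d = 0.93333 in → contributes +2.7839 in⁴
Total I = 8.2853 in⁴.
Extreme fibre distance c = 2.1833 in; S = I/c = 3.7948 in³.

S_y ≈ 3.79 in³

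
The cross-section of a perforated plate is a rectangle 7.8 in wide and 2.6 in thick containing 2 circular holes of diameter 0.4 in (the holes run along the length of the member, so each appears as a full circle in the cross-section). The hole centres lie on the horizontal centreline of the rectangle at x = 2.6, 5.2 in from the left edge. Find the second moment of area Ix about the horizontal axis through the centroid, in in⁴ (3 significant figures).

Decompose the section into non-overlapping parts with the origin at the bottom-left of its bounding rectangle.
Plate: 7.8 × 2.6, A = 20.28 in², y = 1.3 in, Ī = 11.424 in⁴.
Hole 1 (subtracted): ⌀0.4, A = 0.12566 in², y = 1.3 in, Ī = 0.0012566 in⁴.
Hole 2 (subtracted): ⌀0.4, A = 0.12566 in², y = 1.3 in, Ī = 0.0012566 in⁴.
By symmetry the centroid is at mid-height, ȳ = 1.3 in.
All pieces are centred on the horizontal axis through the centroid, so I = ΣĪ (holes subtracted) = 11.422 in⁴.

Ix ≈ 11.4 in⁴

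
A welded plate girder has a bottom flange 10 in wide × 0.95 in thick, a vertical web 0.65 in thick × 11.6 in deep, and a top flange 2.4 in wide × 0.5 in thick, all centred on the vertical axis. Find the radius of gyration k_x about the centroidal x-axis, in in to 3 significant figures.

Split into non-overlapping primitives; take the origin at the lower-left of the bounding box.
Bottom plate: 10 × 0.95, A = 9.5 in², y = 0.475 in, Ī = 0.71448 in⁴.
Web plate: 0.65 × 11.6, A = 7.54 in², y = 6.75 in, Ī = 84.549 in⁴.
Top plate: 2.4 × 0.5, A = 1.2 in², y = 12.8 in, Ī = 0.025 in⁴.
Centroid: ȳ = ΣA·y / ΣA = 3.8798 in.
Transfer each piece to the centroidal x-axis using Ī + A·d² with d = y − 3.8798:
  bottom plate: d = -3.4048 in → contributes +110.84 in⁴
  web plate: d = 2.8702 in → contributes +146.66 in⁴
  top plate: d = 8.9202 in → contributes +95.509 in⁴
Total I = 353.02 in⁴.
Radius of gyration: k = √(I/A) = √(353.02 / 18.24) = 4.3993 in.

k_x ≈ 4.40 in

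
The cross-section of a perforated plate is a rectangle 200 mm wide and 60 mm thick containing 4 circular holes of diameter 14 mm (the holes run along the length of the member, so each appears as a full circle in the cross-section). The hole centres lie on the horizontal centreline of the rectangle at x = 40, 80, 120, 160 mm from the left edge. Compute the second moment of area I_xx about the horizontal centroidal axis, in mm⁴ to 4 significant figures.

Split into non-overlapping primitives; take the origin at the lower-left of the bounding box.
Plate: 200 × 60, A = 12 000 mm², y = 30 mm, Ī = 3 600 000 mm⁴.
Hole 1 (subtracted): ⌀14, A = 153.938 mm², y = 30 mm, Ī = 1885.74 mm⁴.
Hole 2 (subtracted): ⌀14, A = 153.938 mm², y = 30 mm, Ī = 1885.74 mm⁴.
Hole 3 (subtracted): ⌀14, A = 153.938 mm², y = 30 mm, Ī = 1885.74 mm⁴.
Hole 4 (subtracted): ⌀14, A = 153.938 mm², y = 30 mm, Ī = 1885.74 mm⁴.
By symmetry the centroid is at mid-height, ȳ = 30 mm.
All pieces are centred on the horizontal centroidal axis, so I = ΣĪ (holes subtracted) = 3 592 457 mm⁴.

I_xx ≈ 3.592 × 10⁶ mm⁴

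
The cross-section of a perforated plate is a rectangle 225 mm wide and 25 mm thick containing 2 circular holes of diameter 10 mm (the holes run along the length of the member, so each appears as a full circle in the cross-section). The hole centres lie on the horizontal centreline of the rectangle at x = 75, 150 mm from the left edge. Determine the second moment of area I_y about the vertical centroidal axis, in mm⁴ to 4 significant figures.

I_y ≈ 2.351 × 10⁷ mm⁴

Break the section into simple shapes (no overlaps), measuring from the bottom-left corner of the bounding box.
Plate: 225 × 25, A = 5 625 mm², x = 112.5 mm, Ī = 23 730 469 mm⁴.
Hole 1 (subtracted): ⌀10, A = 78.5398 mm², x = 75 mm, Ī = 490.874 mm⁴.
Hole 2 (subtracted): ⌀10, A = 78.5398 mm², x = 150 mm, Ī = 490.874 mm⁴.
By symmetry the centroid is at mid-width, x̄ = 112.5 mm.
Transfer each piece to the vertical centroidal axis using Ī + A·d² with d = x − 112.5:
  plate: d = 0 mm → contributes +23 730 469 mm⁴
  hole 1: d = -37.5 mm → contributes −110 937 mm⁴
  hole 2: d = 37.5 mm → contributes −110 937 mm⁴
Total I = 23 508 594 mm⁴.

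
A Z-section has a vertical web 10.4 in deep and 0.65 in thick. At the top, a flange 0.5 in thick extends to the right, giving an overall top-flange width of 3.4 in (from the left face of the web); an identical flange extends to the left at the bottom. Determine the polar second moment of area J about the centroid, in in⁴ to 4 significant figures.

Treat the section as a set of non-overlapping primitives; coordinates are from the bounding-box lower-left.
Web: 0.65 × 10.4, A = 6.76 in², y = 5.2 in, Ī = 60.9301 in⁴.
Top flange (beyond web): 2.75 × 0.5, A = 1.375 in², y = 10.15 in, Ī = 0.0286458 in⁴.
Bottom flange (beyond web): 2.75 × 0.5, A = 1.375 in², y = 0.25 in, Ī = 0.0286458 in⁴.
Centroid: ȳ = ΣA·y / ΣA = 5.2 in.
Transfer each piece to the centroidal x-axis using Ī + A·d² with d = y − 5.2:
  web: d = 0 in → contributes +60.9301 in⁴
  top flange (beyond web): d = 4.95 in → contributes +33.7196 in⁴
  bottom flange (beyond web): d = -4.95 in → contributes +33.7196 in⁴
Total I = 128.369 in⁴.
For the y-axis: x̄ = 3.075 in.
Repeating about the centroidal y-axis gives I_y = 9.91858 in⁴.
Polar second moment: J = I_x + I_y = 138.288 in⁴.

J ≈ 138.3 in⁴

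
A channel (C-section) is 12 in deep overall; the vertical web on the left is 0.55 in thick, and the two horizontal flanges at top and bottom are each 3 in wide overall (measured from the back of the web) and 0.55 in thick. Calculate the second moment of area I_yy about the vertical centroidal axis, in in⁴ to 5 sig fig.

Treat the section as a set of non-overlapping primitives; coordinates are from the bounding-box lower-left.
Web: 0.55 × 12, A = 6.6 in², x = 0.275 in, Ī = 0.166375 in⁴.
Top flange (beyond web): 2.45 × 0.55, A = 1.3475 in², x = 1.775 in, Ī = 0.6740307 in⁴.
Bottom flange (beyond web): 2.45 × 0.55, A = 1.3475 in², x = 1.775 in, Ī = 0.6740307 in⁴.
Centroid: x̄ = ΣA·x / ΣA = 0.7099112 in.
Transfer each piece to the vertical centroidal axis using Ī + A·d² with d = x − 0.7099112:
  web: d = -0.4349112 in → contributes +1.41475 in⁴
  top flange (beyond web): d = 1.065089 in → contributes +2.202654 in⁴
  bottom flange (beyond web): d = 1.065089 in → contributes +2.202654 in⁴
Total I = 5.820058 in⁴.

I_yy ≈ 5.8201 in⁴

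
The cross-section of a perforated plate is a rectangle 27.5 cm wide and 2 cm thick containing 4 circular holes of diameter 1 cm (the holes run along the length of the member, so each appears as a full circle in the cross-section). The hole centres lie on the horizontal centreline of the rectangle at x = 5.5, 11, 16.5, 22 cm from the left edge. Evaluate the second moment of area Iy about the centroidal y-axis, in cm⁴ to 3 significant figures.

Break the section into simple shapes (no overlaps), measuring from the bottom-left corner of the bounding box.
Plate: 27.5 × 2, A = 55 cm², x = 13.75 cm, Ī = 3466.1 cm⁴.
Hole 1 (subtracted): ⌀1, A = 0.7854 cm², x = 5.5 cm, Ī = 0.049087 cm⁴.
Hole 2 (subtracted): ⌀1, A = 0.7854 cm², x = 11 cm, Ī = 0.049087 cm⁴.
Hole 3 (subtracted): ⌀1, A = 0.7854 cm², x = 16.5 cm, Ī = 0.049087 cm⁴.
Hole 4 (subtracted): ⌀1, A = 0.7854 cm², x = 22 cm, Ī = 0.049087 cm⁴.
By symmetry the centroid is at mid-width, x̄ = 13.75 cm.
Transfer each piece to the centroidal y-axis using Ī + A·d² with d = x − 13.75:
  plate: d = 0 cm → contributes +3466.1 cm⁴
  hole 1: d = -8.25 cm → contributes −53.505 cm⁴
  hole 2: d = -2.75 cm → contributes −5.9887 cm⁴
  hole 3: d = 2.75 cm → contributes −5.9887 cm⁴
  hole 4: d = 8.25 cm → contributes −53.505 cm⁴
Total I = 3347.2 cm⁴.

Iy ≈ 3350 cm⁴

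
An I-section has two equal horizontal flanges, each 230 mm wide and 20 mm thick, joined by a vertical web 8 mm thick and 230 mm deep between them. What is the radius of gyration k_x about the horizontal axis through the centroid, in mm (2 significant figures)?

Treat the section as a set of non-overlapping primitives; coordinates are from the bounding-box lower-left.
Bottom flange: 230 × 20, A = 4 600 mm², y = 10 mm, Ī = 153 333 mm⁴.
Web: 8 × 230, A = 1 840 mm², y = 135 mm, Ī = 8 111 333 mm⁴.
Top flange: 230 × 20, A = 4 600 mm², y = 260 mm, Ī = 153 333 mm⁴.
By symmetry the centroid is at mid-height, ȳ = 135 mm.
Transfer each piece to the horizontal axis through the centroid using Ī + A·d² with d = y − 135:
  bottom flange: d = -125 mm → contributes +72 028 333 mm⁴
  web: d = 0 mm → contributes +8 111 333 mm⁴
  top flange: d = 125 mm → contributes +72 028 333 mm⁴
Total I = 152 168 000 mm⁴.
Radius of gyration: k = √(I/A) = √(152 168 000 / 11 040) = 117.4 mm.

k_x ≈ 120 mm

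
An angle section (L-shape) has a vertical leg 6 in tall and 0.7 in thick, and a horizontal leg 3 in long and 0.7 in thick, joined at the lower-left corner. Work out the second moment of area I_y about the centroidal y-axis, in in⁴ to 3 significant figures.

I_y ≈ 3.50 in⁴

Split into non-overlapping primitives; take the origin at the lower-left of the bounding box.
Vertical leg: 0.7 × 6, A = 4.2 in², x = 0.35 in, Ī = 0.1715 in⁴.
Horizontal leg (remainder): 2.3 × 0.7, A = 1.61 in², x = 1.85 in, Ī = 0.70974 in⁴.
Centroid: x̄ = ΣA·x / ΣA = 0.76566 in.
Transfer each piece to the centroidal y-axis using Ī + A·d² with d = x − 0.76566:
  vertical leg: d = -0.41566 in → contributes +0.89716 in⁴
  horizontal leg (remainder): d = 1.0843 in → contributes +2.6028 in⁴
Total I = 3.4999 in⁴.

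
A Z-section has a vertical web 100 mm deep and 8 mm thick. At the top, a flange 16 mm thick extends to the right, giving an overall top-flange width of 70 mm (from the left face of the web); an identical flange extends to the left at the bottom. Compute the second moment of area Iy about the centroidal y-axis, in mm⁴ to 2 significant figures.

Iy ≈ 3.1 × 10⁶ mm⁴

Decompose the section into non-overlapping parts with the origin at the bottom-left of its bounding rectangle.
Web: 8 × 100, A = 800 mm², x = 66 mm, Ī = 4 267 mm⁴.
Top flange (beyond web): 62 × 16, A = 992 mm², x = 101 mm, Ī = 317 771 mm⁴.
Bottom flange (beyond web): 62 × 16, A = 992 mm², x = 31 mm, Ī = 317 771 mm⁴.
Centroid: x̄ = ΣA·x / ΣA = 66 mm.
Transfer each piece to the centroidal y-axis using Ī + A·d² with d = x − 66:
  web: d = 0 mm → contributes +4 267 mm⁴
  top flange (beyond web): d = 35 mm → contributes +1 532 971 mm⁴
  bottom flange (beyond web): d = -35 mm → contributes +1 532 971 mm⁴
Total I = 3 070 208 mm⁴.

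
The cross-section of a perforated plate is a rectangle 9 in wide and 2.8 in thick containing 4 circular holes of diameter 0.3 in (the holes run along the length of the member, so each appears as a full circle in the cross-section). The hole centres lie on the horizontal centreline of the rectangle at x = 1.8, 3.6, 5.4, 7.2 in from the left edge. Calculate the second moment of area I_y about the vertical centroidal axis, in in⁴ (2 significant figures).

I_y ≈ 170 in⁴

Treat the section as a set of non-overlapping primitives; coordinates are from the bounding-box lower-left.
Plate: 9 × 2.8, A = 25.2 in², x = 4.5 in, Ī = 170.1 in⁴.
Hole 1 (subtracted): ⌀0.3, A = 0.07069 in², x = 1.8 in, Ī = 0.0003976 in⁴.
Hole 2 (subtracted): ⌀0.3, A = 0.07069 in², x = 3.6 in, Ī = 0.0003976 in⁴.
Hole 3 (subtracted): ⌀0.3, A = 0.07069 in², x = 5.4 in, Ī = 0.0003976 in⁴.
Hole 4 (subtracted): ⌀0.3, A = 0.07069 in², x = 7.2 in, Ī = 0.0003976 in⁴.
By symmetry the centroid is at mid-width, x̄ = 4.5 in.
Transfer each piece to the vertical centroidal axis using Ī + A·d² with d = x − 4.5:
  plate: d = 0 in → contributes +170.1 in⁴
  hole 1: d = -2.7 in → contributes −0.5157 in⁴
  hole 2: d = -0.9 in → contributes −0.05765 in⁴
  hole 3: d = 0.9 in → contributes −0.05765 in⁴
  hole 4: d = 2.7 in → contributes −0.5157 in⁴
Total I = 169 in⁴.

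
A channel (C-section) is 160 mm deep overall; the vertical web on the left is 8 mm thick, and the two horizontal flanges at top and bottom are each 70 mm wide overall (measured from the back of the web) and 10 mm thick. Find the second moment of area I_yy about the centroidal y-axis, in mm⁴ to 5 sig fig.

I_yy ≈ 1.1756 × 10⁶ mm⁴

Split into non-overlapping primitives; take the origin at the lower-left of the bounding box.
Web: 8 × 160, A = 1 280 mm², x = 4 mm, Ī = 6826.667 mm⁴.
Top flange (beyond web): 62 × 10, A = 620 mm², x = 39 mm, Ī = 198606.7 mm⁴.
Bottom flange (beyond web): 62 × 10, A = 620 mm², x = 39 mm, Ī = 198606.7 mm⁴.
Centroid: x̄ = ΣA·x / ΣA = 21.22222 mm.
Transfer each piece to the centroidal y-axis using Ī + A·d² with d = x − 21.22222:
  web: d = -17.22222 mm → contributes +386 481 mm⁴
  top flange (beyond web): d = 17.77778 mm → contributes +394557.3 mm⁴
  bottom flange (beyond web): d = 17.77778 mm → contributes +394557.3 mm⁴
Total I = 1 175 596 mm⁴.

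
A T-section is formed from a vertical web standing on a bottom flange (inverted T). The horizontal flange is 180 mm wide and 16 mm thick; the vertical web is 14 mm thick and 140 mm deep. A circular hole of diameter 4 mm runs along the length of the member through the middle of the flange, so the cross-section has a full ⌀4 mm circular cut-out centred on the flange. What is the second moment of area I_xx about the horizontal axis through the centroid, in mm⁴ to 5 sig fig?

Treat the section as a set of non-overlapping primitives; coordinates are from the bounding-box lower-left.
Flange: 180 × 16, A = 2 880 mm², y = 8 mm, Ī = 61 440 mm⁴.
Web: 14 × 140, A = 1 960 mm², y = 86 mm, Ī = 3 201 333 mm⁴.
Hole (subtracted): ⌀4, A = 12.56637 mm², y = 8 mm, Ī = 12.56637 mm⁴.
Centroid: ȳ = ΣA·y / ΣA = 39.669 mm.
Transfer each piece to the horizontal axis through the centroid using Ī + A·d² with d = y − 39.669:
  flange: d = -31.669 mm → contributes +2 949 866 mm⁴
  web: d = 46.331 mm → contributes +7 408 594 mm⁴
  hole: d = -31.669 mm → contributes −12615.7 mm⁴
Total I = 10 345 844 mm⁴.

I_xx ≈ 1.0346 × 10⁷ mm⁴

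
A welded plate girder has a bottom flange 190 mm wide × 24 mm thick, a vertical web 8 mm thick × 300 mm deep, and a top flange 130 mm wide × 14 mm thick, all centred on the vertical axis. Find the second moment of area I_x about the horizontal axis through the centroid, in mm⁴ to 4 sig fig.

Treat the section as a set of non-overlapping primitives; coordinates are from the bounding-box lower-left.
Bottom plate: 190 × 24, A = 4 560 mm², y = 12 mm, Ī = 218 880 mm⁴.
Web plate: 8 × 300, A = 2 400 mm², y = 174 mm, Ī = 18 000 000 mm⁴.
Top plate: 130 × 14, A = 1 820 mm², y = 331 mm, Ī = 29726.7 mm⁴.
Centroid: ȳ = ΣA·y / ΣA = 122.408 mm.
Transfer each piece to the horizontal axis through the centroid using Ī + A·d² with d = y − 122.408:
  bottom plate: d = -110.408 mm → contributes +55 804 688 mm⁴
  web plate: d = 51.5923 mm → contributes +24 388 226 mm⁴
  top plate: d = 208.592 mm → contributes +79 219 253 mm⁴
Total I = 159 412 167 mm⁴.

I_x ≈ 1.594 × 10⁸ mm⁴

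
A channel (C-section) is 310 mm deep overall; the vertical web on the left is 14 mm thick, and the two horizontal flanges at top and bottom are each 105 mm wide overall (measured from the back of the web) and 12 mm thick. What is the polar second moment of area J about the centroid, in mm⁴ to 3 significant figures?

J ≈ 8.89 × 10⁷ mm⁴

Break the section into simple shapes (no overlaps), measuring from the bottom-left corner of the bounding box.
Web: 14 × 310, A = 4 340 mm², y = 155 mm, Ī = 34 756 167 mm⁴.
Top flange (beyond web): 91 × 12, A = 1 092 mm², y = 304 mm, Ī = 13 104 mm⁴.
Bottom flange (beyond web): 91 × 12, A = 1 092 mm², y = 6 mm, Ī = 13 104 mm⁴.
By symmetry the centroid is at mid-height, ȳ = 155 mm.
Transfer each piece to the centroidal x-axis using Ī + A·d² with d = y − 155:
  web: d = 0 mm → contributes +34 756 167 mm⁴
  top flange (beyond web): d = 149 mm → contributes +24 256 596 mm⁴
  bottom flange (beyond web): d = -149 mm → contributes +24 256 596 mm⁴
Total I = 83 269 359 mm⁴.
For the y-axis: x̄ = 24.575 mm.
Repeating about the centroidal y-axis gives I_y = 5 582 517 mm⁴.
Polar second moment: J = I_x + I_y = 88 851 876 mm⁴.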